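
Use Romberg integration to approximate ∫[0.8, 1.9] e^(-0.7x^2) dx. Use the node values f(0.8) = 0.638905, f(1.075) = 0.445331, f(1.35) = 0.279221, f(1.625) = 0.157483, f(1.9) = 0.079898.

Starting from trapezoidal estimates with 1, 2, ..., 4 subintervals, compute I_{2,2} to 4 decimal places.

I_{0,0} (trapezoid, 1 panel, h=1.1000): 0.395342
I_{1,0} (trapezoid, 2 panels, h=0.5500): 0.351242
I_{2,0} (trapezoid, 4 panels, h=0.2750): 0.341395
I_{1,1} = 0.351242 + (0.351242 − 0.395342)/3 = 0.336542
I_{2,1} = 0.341395 + (0.341395 − 0.351242)/3 = 0.338113
I_{2,2} = 0.338113 + (0.338113 − 0.336542)/15 = 0.338218

0.3382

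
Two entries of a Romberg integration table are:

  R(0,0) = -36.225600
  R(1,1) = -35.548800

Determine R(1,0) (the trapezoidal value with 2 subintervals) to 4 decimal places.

From R(1,1) = (4·R(1,0) − R(0,0))/3, solve for R(1,0):
4·R(1,0) = 3·(-35.548800) + (-36.225600) = -142.872000
R(1,0) = -35.718000

-35.7180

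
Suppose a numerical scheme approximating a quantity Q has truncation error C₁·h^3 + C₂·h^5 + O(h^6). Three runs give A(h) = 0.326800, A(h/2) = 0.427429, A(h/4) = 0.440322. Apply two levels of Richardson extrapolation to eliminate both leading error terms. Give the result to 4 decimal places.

0.4422

First eliminate the h^3 term (factor 2^3 = 8):
  B₁ = (8·0.427429 − 0.326800)/7 = 0.441805
  B₂ = (8·0.440322 − 0.427429)/7 = 0.442164
Then eliminate the h^5 term (factor 2^5 = 32):
  (32·0.442164 − 0.441805)/31 = 0.442176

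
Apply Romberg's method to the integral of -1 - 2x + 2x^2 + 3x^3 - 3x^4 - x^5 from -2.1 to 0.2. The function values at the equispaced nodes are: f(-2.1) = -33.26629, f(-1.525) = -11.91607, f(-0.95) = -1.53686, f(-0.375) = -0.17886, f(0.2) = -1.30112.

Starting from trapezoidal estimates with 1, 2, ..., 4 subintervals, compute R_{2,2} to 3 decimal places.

-16.546

R_{0,0} (trapezoid, 1 panel, h=2.3000): -39.75252
R_{1,0} (trapezoid, 2 panels, h=1.1500): -21.64365
R_{2,0} (trapezoid, 4 panels, h=0.5750): -17.77641
R_{1,1} = -21.64365 + (-21.64365 − (-39.75252))/3 = -15.60736
R_{2,1} = -17.77641 + (-17.77641 − (-21.64365))/3 = -16.48733
R_{2,2} = -16.48733 + (-16.48733 − (-15.60736))/15 = -16.54599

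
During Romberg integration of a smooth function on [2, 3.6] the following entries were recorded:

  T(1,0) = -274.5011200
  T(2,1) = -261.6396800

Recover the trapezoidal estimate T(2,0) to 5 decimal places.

From T(2,1) = (4·T(2,0) − T(1,0))/3, solve for T(2,0):
4·T(2,0) = 3·(-261.6396800) + (-274.5011200) = -1059.4201600
T(2,0) = -264.8550400

-264.85504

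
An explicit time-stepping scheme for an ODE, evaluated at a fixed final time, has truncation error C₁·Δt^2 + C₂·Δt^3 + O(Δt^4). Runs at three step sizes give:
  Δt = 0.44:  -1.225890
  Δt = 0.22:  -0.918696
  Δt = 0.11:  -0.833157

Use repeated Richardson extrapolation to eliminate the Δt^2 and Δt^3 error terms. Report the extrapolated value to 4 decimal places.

First eliminate the Δt^2 term (factor 2^2 = 4):
  B₁ = (4·(-0.918696) − (-1.225890))/3 = -0.816298
  B₂ = (4·(-0.833157) − (-0.918696))/3 = -0.804644
Then eliminate the Δt^3 term (factor 2^3 = 8):
  (8·(-0.804644) − (-0.816298))/7 = -0.802979

-0.8030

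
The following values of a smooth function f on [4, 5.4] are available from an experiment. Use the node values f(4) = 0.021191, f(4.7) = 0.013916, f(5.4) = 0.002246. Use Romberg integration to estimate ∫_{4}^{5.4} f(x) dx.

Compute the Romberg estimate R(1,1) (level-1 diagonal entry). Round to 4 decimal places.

R(0,0) (trapezoid, 1 panel, h=1.4000): 0.016406
R(1,0) (trapezoid, 2 panels, h=0.7000): 0.017944
R(1,1) = 0.017944 + (0.017944 − 0.016406)/3 = 0.018457

0.0185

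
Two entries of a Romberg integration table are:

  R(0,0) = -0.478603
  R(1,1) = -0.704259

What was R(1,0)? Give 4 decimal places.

-0.6478

From R(1,1) = (4·R(1,0) − R(0,0))/3, solve for R(1,0):
4·R(1,0) = 3·(-0.704259) + (-0.478603) = -2.591380
R(1,0) = -0.647845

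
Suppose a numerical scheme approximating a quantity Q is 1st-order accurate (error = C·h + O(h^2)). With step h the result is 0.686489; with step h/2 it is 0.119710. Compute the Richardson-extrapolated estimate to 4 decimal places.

-0.4471

The leading error scales as h; refining by a factor of 2 reduces it by 2^1 = 2.
Extrapolated value = (2·A(h/2) − A(h)) / (2 − 1)
= (2·0.119710 − 0.686489) / 1
= -0.447069 / 1 = -0.447069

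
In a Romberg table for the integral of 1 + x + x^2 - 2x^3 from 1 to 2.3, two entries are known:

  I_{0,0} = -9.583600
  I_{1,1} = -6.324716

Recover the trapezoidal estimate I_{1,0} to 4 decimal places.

From I_{1,1} = (4·I_{1,0} − I_{0,0})/3, solve for I_{1,0}:
4·I_{1,0} = 3·(-6.324716) + (-9.583600) = -28.557748
I_{1,0} = -7.139437

-7.1394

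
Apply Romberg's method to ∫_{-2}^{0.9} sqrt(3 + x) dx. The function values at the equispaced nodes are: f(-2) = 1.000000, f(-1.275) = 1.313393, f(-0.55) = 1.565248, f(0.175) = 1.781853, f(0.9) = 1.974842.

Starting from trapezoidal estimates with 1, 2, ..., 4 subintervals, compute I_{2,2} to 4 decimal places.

I_{0,0} (trapezoid, 1 panel, h=2.9000): 4.313521
I_{1,0} (trapezoid, 2 panels, h=1.4500): 4.426370
I_{2,0} (trapezoid, 4 panels, h=0.7250): 4.457238
I_{1,1} = 4.426370 + (4.426370 − 4.313521)/3 = 4.463986
I_{2,1} = 4.457238 + (4.457238 − 4.426370)/3 = 4.467527
I_{2,2} = 4.467527 + (4.467527 − 4.463986)/15 = 4.467763

4.4678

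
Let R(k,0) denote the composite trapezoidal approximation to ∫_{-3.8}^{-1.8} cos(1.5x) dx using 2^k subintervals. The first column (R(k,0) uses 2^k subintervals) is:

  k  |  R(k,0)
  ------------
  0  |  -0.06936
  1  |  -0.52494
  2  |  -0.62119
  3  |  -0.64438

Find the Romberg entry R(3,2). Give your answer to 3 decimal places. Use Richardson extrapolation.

R(2,1) = -0.62119 + (-0.62119 − (-0.52494))/3 = -0.65327
R(3,1) = -0.64438 + (-0.64438 − (-0.62119))/3 = -0.65211
R(3,2) = (16·(-0.65211) − (-0.65327)) / 15 = -0.65203
(Column j=1 coincides with Simpson's rule on the same nodes.)

-0.652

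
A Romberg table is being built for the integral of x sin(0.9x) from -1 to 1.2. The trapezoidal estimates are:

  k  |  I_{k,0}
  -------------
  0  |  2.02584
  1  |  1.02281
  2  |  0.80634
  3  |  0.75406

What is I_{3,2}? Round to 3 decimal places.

0.737

Richardson extrapolation on the trapezoidal column (denominator 4−1=3):
I_{2,1} = (4·0.80634 − 1.02281) / 3 = 0.73418
I_{3,1} = 0.75406 + (0.75406 − 0.80634)/3 = 0.73663
I_{3,2} = (16·0.73663 − 0.73418) / 15 = 0.73679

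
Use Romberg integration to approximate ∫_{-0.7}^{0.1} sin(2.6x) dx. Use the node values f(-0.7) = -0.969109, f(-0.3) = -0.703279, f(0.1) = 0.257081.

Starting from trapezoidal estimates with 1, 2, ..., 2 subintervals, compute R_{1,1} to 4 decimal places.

-0.4700

R_{0,0} (trapezoid, 1 panel, h=0.8000): -0.284811
R_{1,0} (trapezoid, 2 panels, h=0.4000): -0.423717
R_{1,1} = -0.423717 + (-0.423717 − (-0.284811))/3 = -0.470019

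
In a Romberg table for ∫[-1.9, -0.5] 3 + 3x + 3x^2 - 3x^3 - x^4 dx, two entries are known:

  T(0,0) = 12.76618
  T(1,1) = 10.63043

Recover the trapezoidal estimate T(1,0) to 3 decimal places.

11.164

From T(1,1) = (4·T(1,0) − T(0,0))/3, solve for T(1,0):
4·T(1,0) = 3·10.63043 + 12.76618 = 44.65747
T(1,0) = 11.16437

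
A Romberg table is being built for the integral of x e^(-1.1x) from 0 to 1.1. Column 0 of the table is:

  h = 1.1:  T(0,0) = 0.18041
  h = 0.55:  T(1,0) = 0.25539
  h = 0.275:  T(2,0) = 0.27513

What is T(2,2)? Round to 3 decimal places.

Richardson extrapolation on the trapezoidal column (denominator 4−1=3):
T(1,1) = 0.25539 + (0.25539 − 0.18041)/3 = 0.28038
T(2,1) = (4·0.27513 − 0.25539) / 3 = 0.28171
T(2,2) = 0.28171 + (0.28171 − 0.28038)/15 = 0.28180

0.282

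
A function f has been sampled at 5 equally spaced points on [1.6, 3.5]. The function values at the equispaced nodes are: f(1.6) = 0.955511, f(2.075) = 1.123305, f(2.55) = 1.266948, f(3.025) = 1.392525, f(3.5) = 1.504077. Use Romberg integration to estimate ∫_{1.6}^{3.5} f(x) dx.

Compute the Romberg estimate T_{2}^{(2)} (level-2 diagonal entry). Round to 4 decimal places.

2.3840

T_{0}^{(0)} (trapezoid, 1 panel, h=1.9000): 2.336609
T_{1}^{(0)} (trapezoid, 2 panels, h=0.9500): 2.371905
T_{2}^{(0)} (trapezoid, 4 panels, h=0.4750): 2.380972
T_{1}^{(1)} = 2.371905 + (2.371905 − 2.336609)/3 = 2.383670
T_{2}^{(1)} = 2.380972 + (2.380972 − 2.371905)/3 = 2.383994
T_{2}^{(2)} = 2.383994 + (2.383994 − 2.383670)/15 = 2.384016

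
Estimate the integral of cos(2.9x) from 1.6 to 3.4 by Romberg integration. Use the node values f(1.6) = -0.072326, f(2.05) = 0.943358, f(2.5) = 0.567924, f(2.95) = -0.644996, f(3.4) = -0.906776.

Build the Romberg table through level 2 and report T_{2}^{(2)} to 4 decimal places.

0.1902

T_{0}^{(0)} (trapezoid, 1 panel, h=1.8000): -0.881192
T_{1}^{(0)} (trapezoid, 2 panels, h=0.9000): 0.070536
T_{2}^{(0)} (trapezoid, 4 panels, h=0.4500): 0.169531
T_{1}^{(1)} = 0.070536 + (0.070536 − (-0.881192))/3 = 0.387779
T_{2}^{(1)} = 0.169531 + (0.169531 − 0.070536)/3 = 0.202529
T_{2}^{(2)} = 0.202529 + (0.202529 − 0.387779)/15 = 0.190179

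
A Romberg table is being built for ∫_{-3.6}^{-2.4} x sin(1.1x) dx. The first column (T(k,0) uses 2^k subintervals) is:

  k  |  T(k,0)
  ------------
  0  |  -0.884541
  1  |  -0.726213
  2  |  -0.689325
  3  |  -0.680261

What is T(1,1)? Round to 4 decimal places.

T(1,1) = -0.726213 + (-0.726213 − (-0.884541))/3 = -0.673437

-0.6734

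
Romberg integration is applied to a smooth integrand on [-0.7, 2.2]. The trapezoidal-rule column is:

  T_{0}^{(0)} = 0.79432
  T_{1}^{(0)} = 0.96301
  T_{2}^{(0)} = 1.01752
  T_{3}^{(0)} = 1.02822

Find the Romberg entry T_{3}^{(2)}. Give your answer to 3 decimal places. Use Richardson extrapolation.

1.032

T_{2}^{(1)} = (4·1.01752 − 0.96301) / 3 = 1.03569
T_{3}^{(1)} = 1.02822 + (1.02822 − 1.01752)/3 = 1.03179
T_{3}^{(2)} = (16·1.03179 − 1.03569) / 15 = 1.03153
(Column j=1 coincides with Simpson's rule on the same nodes.)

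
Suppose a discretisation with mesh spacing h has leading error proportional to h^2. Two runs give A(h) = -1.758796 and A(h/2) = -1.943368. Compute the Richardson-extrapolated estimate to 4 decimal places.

The leading error scales as h^2; refining by a factor of 2 reduces it by 2^2 = 4.
Extrapolated value = (4·A(h/2) − A(h)) / (4 − 1)
= (4·(-1.943368) − (-1.758796)) / 3
= -6.014676 / 3 = -2.004892

-2.0049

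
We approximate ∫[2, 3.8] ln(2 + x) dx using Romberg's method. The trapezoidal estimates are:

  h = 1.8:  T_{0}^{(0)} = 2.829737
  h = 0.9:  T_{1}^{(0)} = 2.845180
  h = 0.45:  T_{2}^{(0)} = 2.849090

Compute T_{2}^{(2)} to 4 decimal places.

2.8504

T_{1}^{(1)} = 2.845180 + (2.845180 − 2.829737)/3 = 2.850328
T_{2}^{(1)} = 2.849090 + (2.849090 − 2.845180)/3 = 2.850393
T_{2}^{(2)} = 2.850393 + (2.850393 − 2.850328)/15 = 2.850397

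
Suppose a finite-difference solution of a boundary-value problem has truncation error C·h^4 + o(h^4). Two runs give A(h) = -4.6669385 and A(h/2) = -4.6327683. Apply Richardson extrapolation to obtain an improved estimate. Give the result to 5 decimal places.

Extrapolated value = (16·A(h/2) − A(h)) / (16 − 1)
= (16·(-4.6327683) − (-4.6669385)) / 15
= -69.4573543 / 15 = -4.6304903

-4.63049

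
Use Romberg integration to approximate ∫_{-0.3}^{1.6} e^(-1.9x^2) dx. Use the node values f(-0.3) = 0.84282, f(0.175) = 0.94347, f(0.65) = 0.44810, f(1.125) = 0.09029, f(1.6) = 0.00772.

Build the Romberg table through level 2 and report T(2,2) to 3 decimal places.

0.938

T(0,0) (trapezoid, 1 panel, h=1.9000): 0.80801
T(1,0) (trapezoid, 2 panels, h=0.9500): 0.82970
T(2,0) (trapezoid, 4 panels, h=0.4750): 0.90589
T(1,1) = 0.82970 + (0.82970 − 0.80801)/3 = 0.83693
T(2,1) = 0.90589 + (0.90589 − 0.82970)/3 = 0.93129
T(2,2) = 0.93129 + (0.93129 − 0.83693)/15 = 0.93758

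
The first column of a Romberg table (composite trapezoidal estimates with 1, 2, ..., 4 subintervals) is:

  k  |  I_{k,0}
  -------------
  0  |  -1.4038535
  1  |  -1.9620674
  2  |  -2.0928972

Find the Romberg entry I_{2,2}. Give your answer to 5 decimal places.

Richardson extrapolation on the trapezoidal column (denominator 4−1=3):
I_{1,1} = (4·(-1.9620674) − (-1.4038535)) / 3 = -2.1481387
I_{2,1} = (4·(-2.0928972) − (-1.9620674)) / 3 = -2.1365071
I_{2,2} = (16·(-2.1365071) − (-2.1481387)) / 15 = -2.1357317

-2.13573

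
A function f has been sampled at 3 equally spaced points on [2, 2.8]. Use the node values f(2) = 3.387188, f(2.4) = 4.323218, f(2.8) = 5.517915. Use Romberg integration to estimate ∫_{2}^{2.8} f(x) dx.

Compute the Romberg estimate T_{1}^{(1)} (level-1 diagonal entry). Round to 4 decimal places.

T_{0}^{(0)} (trapezoid, 1 panel, h=0.8000): 3.562041
T_{1}^{(0)} (trapezoid, 2 panels, h=0.4000): 3.510308
T_{1}^{(1)} = 3.510308 + (3.510308 − 3.562041)/3 = 3.493064

3.4931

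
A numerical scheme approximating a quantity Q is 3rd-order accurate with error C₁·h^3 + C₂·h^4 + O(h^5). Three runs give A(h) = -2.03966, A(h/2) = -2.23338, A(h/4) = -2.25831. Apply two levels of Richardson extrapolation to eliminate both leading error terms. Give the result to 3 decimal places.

First eliminate the h^3 term (factor 2^3 = 8):
  B₁ = (8·(-2.23338) − (-2.03966))/7 = -2.26105
  B₂ = (8·(-2.25831) − (-2.23338))/7 = -2.26187
Then eliminate the h^4 term (factor 2^4 = 16):
  (16·(-2.26187) − (-2.26105))/15 = -2.26192

-2.262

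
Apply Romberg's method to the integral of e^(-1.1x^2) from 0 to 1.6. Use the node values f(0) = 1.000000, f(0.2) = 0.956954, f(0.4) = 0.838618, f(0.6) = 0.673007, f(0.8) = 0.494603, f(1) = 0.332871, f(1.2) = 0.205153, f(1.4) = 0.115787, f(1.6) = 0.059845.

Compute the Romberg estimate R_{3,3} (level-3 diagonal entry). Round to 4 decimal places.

0.8301

R_{0,0} (trapezoid, 1 panel, h=1.6000): 0.847876
R_{1,0} (trapezoid, 2 panels, h=0.8000): 0.819620
R_{2,0} (trapezoid, 4 panels, h=0.4000): 0.827319
R_{3,0} (trapezoid, 8 panels, h=0.2000): 0.829383
R_{1,1} = 0.819620 + (0.819620 − 0.847876)/3 = 0.810201
R_{2,1} = 0.827319 + (0.827319 − 0.819620)/3 = 0.829885
R_{3,1} = 0.829383 + (0.829383 − 0.827319)/3 = 0.830071
R_{2,2} = 0.829885 + (0.829885 − 0.810201)/15 = 0.831197
R_{3,2} = 0.830071 + (0.830071 − 0.829885)/15 = 0.830083
R_{3,3} = 0.830083 + (0.830083 − 0.831197)/63 = 0.830065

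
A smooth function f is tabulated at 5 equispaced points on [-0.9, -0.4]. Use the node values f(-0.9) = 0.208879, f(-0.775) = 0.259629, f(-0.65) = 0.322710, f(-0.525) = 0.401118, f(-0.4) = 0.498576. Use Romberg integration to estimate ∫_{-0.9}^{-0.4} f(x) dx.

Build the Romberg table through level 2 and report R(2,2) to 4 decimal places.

0.1665

R(0,0) (trapezoid, 1 panel, h=0.5000): 0.176864
R(1,0) (trapezoid, 2 panels, h=0.2500): 0.169109
R(2,0) (trapezoid, 4 panels, h=0.1250): 0.167148
R(1,1) = 0.169109 + (0.169109 − 0.176864)/3 = 0.166524
R(2,1) = 0.167148 + (0.167148 − 0.169109)/3 = 0.166494
R(2,2) = 0.166494 + (0.166494 − 0.166524)/15 = 0.166492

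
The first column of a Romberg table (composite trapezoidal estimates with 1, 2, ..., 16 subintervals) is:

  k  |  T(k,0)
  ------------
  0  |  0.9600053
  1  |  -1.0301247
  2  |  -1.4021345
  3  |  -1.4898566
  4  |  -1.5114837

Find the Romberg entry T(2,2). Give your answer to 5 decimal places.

-1.51498

T(1,1) = -1.0301247 + (-1.0301247 − 0.9600053)/3 = -1.6935014
T(2,1) = -1.4021345 + (-1.4021345 − (-1.0301247))/3 = -1.5261378
T(2,2) = -1.5261378 + (-1.5261378 − (-1.6935014))/15 = -1.5149802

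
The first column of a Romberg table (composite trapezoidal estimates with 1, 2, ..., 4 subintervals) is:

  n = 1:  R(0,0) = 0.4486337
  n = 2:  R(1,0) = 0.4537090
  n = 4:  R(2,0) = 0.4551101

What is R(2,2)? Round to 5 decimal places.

0.45559

Richardson extrapolation on the trapezoidal column (denominator 4−1=3):
R(1,1) = (4·0.4537090 − 0.4486337) / 3 = 0.4554008
R(2,1) = 0.4551101 + (0.4551101 − 0.4537090)/3 = 0.4555771
R(2,2) = (16·0.4555771 − 0.4554008) / 15 = 0.4555889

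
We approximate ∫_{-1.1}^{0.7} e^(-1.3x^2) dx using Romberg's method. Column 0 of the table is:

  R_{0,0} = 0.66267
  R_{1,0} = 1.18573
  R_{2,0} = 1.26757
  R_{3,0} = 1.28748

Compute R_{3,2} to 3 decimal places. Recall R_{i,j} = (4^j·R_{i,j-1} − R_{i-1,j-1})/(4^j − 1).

R_{2,1} = 1.26757 + (1.26757 − 1.18573)/3 = 1.29485
R_{3,1} = (4·1.28748 − 1.26757) / 3 = 1.29412
R_{3,2} = 1.29412 + (1.29412 − 1.29485)/15 = 1.29407

1.294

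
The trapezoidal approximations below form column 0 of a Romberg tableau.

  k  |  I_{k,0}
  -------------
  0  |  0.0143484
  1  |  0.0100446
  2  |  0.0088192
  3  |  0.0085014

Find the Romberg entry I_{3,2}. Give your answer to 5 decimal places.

Richardson extrapolation on the trapezoidal column (denominator 4−1=3):
I_{2,1} = (4·0.0088192 − 0.0100446) / 3 = 0.0084107
I_{3,1} = (4·0.0085014 − 0.0088192) / 3 = 0.0083955
I_{3,2} = (16·0.0083955 − 0.0084107) / 15 = 0.0083945
(Column j=1 coincides with Simpson's rule on the same nodes.)

0.00839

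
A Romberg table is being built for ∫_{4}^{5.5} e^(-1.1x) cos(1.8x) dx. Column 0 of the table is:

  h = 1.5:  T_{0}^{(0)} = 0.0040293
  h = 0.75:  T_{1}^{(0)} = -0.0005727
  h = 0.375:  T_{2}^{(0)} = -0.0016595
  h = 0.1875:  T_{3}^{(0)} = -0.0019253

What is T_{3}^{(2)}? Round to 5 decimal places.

-0.00201

Richardson extrapolation on the trapezoidal column (denominator 4−1=3):
T_{2}^{(1)} = -0.0016595 + (-0.0016595 − (-0.0005727))/3 = -0.0020218
T_{3}^{(1)} = -0.0019253 + (-0.0019253 − (-0.0016595))/3 = -0.0020139
T_{3}^{(2)} = (16·(-0.0020139) − (-0.0020218)) / 15 = -0.0020134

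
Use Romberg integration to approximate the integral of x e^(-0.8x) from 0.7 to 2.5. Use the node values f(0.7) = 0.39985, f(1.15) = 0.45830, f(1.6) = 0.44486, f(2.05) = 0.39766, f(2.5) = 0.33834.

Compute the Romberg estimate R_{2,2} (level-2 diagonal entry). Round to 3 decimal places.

R_{0,0} (trapezoid, 1 panel, h=1.8000): 0.66437
R_{1,0} (trapezoid, 2 panels, h=0.9000): 0.73256
R_{2,0} (trapezoid, 4 panels, h=0.4500): 0.75146
R_{1,1} = 0.73256 + (0.73256 − 0.66437)/3 = 0.75529
R_{2,1} = 0.75146 + (0.75146 − 0.73256)/3 = 0.75776
R_{2,2} = 0.75776 + (0.75776 − 0.75529)/15 = 0.75792

0.758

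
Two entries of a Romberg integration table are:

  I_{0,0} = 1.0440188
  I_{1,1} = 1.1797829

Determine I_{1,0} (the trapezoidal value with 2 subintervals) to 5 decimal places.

1.14584

From I_{1,1} = (4·I_{1,0} − I_{0,0})/3, solve for I_{1,0}:
4·I_{1,0} = 3·1.1797829 + 1.0440188 = 4.5833675
I_{1,0} = 1.1458419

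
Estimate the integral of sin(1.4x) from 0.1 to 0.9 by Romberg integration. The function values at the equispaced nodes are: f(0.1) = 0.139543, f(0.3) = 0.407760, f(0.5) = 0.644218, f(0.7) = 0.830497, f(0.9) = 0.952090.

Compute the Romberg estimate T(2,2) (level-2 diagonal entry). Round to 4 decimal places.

0.4889

T(0,0) (trapezoid, 1 panel, h=0.8000): 0.436653
T(1,0) (trapezoid, 2 panels, h=0.4000): 0.476014
T(2,0) (trapezoid, 4 panels, h=0.2000): 0.485658
T(1,1) = 0.476014 + (0.476014 − 0.436653)/3 = 0.489134
T(2,1) = 0.485658 + (0.485658 − 0.476014)/3 = 0.488873
T(2,2) = 0.488873 + (0.488873 − 0.489134)/15 = 0.488856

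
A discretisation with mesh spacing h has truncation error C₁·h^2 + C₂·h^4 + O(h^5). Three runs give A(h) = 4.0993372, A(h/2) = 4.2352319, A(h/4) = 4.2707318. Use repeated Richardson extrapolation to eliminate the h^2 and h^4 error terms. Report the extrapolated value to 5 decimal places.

First eliminate the h^2 term (factor 2^2 = 4):
  B₁ = (4·4.2352319 − 4.0993372)/3 = 4.2805301
  B₂ = (4·4.2707318 − 4.2352319)/3 = 4.2825651
Then eliminate the h^4 term (factor 2^4 = 16):
  (16·4.2825651 − 4.2805301)/15 = 4.2827008

4.28270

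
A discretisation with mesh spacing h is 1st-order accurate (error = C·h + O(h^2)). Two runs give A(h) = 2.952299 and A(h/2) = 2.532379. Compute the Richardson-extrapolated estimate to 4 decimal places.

The leading error scales as h; refining by a factor of 2 reduces it by 2^1 = 2.
Extrapolated value = (2·A(h/2) − A(h)) / (2 − 1)
= (2·2.532379 − 2.952299) / 1
= 2.112459 / 1 = 2.112459

2.1125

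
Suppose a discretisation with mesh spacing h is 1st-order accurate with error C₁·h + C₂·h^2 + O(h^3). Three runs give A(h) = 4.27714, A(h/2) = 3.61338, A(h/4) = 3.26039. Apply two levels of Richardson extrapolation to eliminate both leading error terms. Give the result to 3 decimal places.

First eliminate the h term (factor 2^1 = 2):
  B₁ = (2·3.61338 − 4.27714)/1 = 2.94962
  B₂ = (2·3.26039 − 3.61338)/1 = 2.90740
Then eliminate the h^2 term (factor 2^2 = 4):
  (4·2.90740 − 2.94962)/3 = 2.89333

2.893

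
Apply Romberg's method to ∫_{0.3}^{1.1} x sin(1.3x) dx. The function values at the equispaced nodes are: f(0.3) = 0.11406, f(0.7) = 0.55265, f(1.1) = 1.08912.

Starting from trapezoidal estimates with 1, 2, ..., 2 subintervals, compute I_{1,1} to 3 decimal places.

0.455

I_{0,0} (trapezoid, 1 panel, h=0.8000): 0.48127
I_{1,0} (trapezoid, 2 panels, h=0.4000): 0.46170
I_{1,1} = 0.46170 + (0.46170 − 0.48127)/3 = 0.45518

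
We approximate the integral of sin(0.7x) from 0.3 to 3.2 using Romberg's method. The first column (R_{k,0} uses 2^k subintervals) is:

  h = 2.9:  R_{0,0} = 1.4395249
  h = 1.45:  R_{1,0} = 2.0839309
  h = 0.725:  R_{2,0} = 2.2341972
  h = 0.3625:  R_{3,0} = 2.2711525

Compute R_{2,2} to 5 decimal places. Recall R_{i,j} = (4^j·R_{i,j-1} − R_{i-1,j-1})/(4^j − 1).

2.28332

R_{1,1} = 2.0839309 + (2.0839309 − 1.4395249)/3 = 2.2987329
R_{2,1} = 2.2341972 + (2.2341972 − 2.0839309)/3 = 2.2842860
R_{2,2} = (16·2.2842860 − 2.2987329) / 15 = 2.2833229
(Column j=1 coincides with Simpson's rule on the same nodes.)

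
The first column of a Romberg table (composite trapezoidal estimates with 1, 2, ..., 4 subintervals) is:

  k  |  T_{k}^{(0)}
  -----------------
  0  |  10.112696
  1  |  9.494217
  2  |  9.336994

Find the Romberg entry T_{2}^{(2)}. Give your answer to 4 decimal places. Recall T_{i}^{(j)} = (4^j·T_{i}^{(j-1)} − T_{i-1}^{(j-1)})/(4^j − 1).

Richardson extrapolation on the trapezoidal column (denominator 4−1=3):
T_{1}^{(1)} = 9.494217 + (9.494217 − 10.112696)/3 = 9.288057
T_{2}^{(1)} = 9.336994 + (9.336994 − 9.494217)/3 = 9.284586
T_{2}^{(2)} = (16·9.284586 − 9.288057) / 15 = 9.284355

9.2844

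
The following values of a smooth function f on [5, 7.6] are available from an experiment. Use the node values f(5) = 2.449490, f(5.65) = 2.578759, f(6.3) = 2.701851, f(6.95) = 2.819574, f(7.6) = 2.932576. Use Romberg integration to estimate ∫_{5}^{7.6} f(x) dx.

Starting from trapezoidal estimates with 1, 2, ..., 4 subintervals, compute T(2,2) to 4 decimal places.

T(0,0) (trapezoid, 1 panel, h=2.6000): 6.996686
T(1,0) (trapezoid, 2 panels, h=1.3000): 7.010749
T(2,0) (trapezoid, 4 panels, h=0.6500): 7.014291
T(1,1) = 7.010749 + (7.010749 − 6.996686)/3 = 7.015437
T(2,1) = 7.014291 + (7.014291 − 7.010749)/3 = 7.015472
T(2,2) = 7.015472 + (7.015472 − 7.015437)/15 = 7.015474

7.0155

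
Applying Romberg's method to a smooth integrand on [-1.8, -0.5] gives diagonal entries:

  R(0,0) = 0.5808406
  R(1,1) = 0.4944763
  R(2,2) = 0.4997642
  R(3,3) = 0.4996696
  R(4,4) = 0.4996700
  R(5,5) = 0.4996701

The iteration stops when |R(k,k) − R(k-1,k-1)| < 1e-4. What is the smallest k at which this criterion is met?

k = 3

|R(1,1) − R(0,0)| = 0.0863643 ≥ 1e-4
|R(2,2) − R(1,1)| = 0.0052879 ≥ 1e-4
|R(3,3) − R(2,2)| = 0.0000946 < 1e-4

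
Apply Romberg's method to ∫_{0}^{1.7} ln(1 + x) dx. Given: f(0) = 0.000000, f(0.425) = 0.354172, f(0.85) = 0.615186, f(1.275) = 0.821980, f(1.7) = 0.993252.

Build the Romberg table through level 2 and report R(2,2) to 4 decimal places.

R(0,0) (trapezoid, 1 panel, h=1.7000): 0.844264
R(1,0) (trapezoid, 2 panels, h=0.8500): 0.945040
R(2,0) (trapezoid, 4 panels, h=0.4250): 0.972385
R(1,1) = 0.945040 + (0.945040 − 0.844264)/3 = 0.978632
R(2,1) = 0.972385 + (0.972385 − 0.945040)/3 = 0.981500
R(2,2) = 0.981500 + (0.981500 − 0.978632)/15 = 0.981691

0.9817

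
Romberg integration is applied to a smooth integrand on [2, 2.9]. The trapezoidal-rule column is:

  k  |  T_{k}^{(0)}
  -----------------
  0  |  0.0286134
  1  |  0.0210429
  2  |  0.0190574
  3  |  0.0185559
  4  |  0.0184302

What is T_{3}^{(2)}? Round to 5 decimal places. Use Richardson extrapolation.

Richardson extrapolation on the trapezoidal column (denominator 4−1=3):
T_{2}^{(1)} = 0.0190574 + (0.0190574 − 0.0210429)/3 = 0.0183956
T_{3}^{(1)} = 0.0185559 + (0.0185559 − 0.0190574)/3 = 0.0183887
T_{3}^{(2)} = (16·0.0183887 − 0.0183956) / 15 = 0.0183882

0.01839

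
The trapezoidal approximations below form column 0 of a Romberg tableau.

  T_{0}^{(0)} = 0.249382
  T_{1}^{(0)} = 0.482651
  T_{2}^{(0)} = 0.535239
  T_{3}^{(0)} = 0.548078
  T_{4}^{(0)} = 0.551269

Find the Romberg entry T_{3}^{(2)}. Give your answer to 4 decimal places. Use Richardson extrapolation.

0.5523

T_{2}^{(1)} = (4·0.535239 − 0.482651) / 3 = 0.552768
T_{3}^{(1)} = (4·0.548078 − 0.535239) / 3 = 0.552358
T_{3}^{(2)} = (16·0.552358 − 0.552768) / 15 = 0.552331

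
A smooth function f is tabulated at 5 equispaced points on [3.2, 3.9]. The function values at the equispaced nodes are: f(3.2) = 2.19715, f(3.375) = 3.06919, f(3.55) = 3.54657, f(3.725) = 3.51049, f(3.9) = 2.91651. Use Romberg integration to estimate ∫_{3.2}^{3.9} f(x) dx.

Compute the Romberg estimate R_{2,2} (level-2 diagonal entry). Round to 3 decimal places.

R_{0,0} (trapezoid, 1 panel, h=0.7000): 1.78978
R_{1,0} (trapezoid, 2 panels, h=0.3500): 2.13619
R_{2,0} (trapezoid, 4 panels, h=0.1750): 2.21954
R_{1,1} = 2.13619 + (2.13619 − 1.78978)/3 = 2.25166
R_{2,1} = 2.21954 + (2.21954 − 2.13619)/3 = 2.24732
R_{2,2} = 2.24732 + (2.24732 − 2.25166)/15 = 2.24703

2.247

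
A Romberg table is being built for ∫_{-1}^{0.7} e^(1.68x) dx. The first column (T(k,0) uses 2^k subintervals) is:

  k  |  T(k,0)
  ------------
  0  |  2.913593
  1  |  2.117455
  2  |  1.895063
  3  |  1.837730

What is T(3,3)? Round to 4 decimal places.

Richardson extrapolation on the trapezoidal column (denominator 4−1=3):
T(1,1) = (4·2.117455 − 2.913593) / 3 = 1.852076
T(2,1) = (4·1.895063 − 2.117455) / 3 = 1.820932
T(3,1) = 1.837730 + (1.837730 − 1.895063)/3 = 1.818619
T(2,2) = (16·1.820932 − 1.852076) / 15 = 1.818856
T(3,2) = (16·1.818619 − 1.820932) / 15 = 1.818465
T(3,3) = 1.818465 + (1.818465 − 1.818856)/63 = 1.818459

1.8185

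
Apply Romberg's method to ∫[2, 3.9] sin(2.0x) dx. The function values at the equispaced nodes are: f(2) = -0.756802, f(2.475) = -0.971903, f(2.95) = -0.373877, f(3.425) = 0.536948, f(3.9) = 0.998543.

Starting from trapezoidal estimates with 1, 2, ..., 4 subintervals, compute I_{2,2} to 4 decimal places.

I_{0,0} (trapezoid, 1 panel, h=1.9000): 0.229654
I_{1,0} (trapezoid, 2 panels, h=0.9500): -0.240356
I_{2,0} (trapezoid, 4 panels, h=0.4750): -0.326782
I_{1,1} = -0.240356 + (-0.240356 − 0.229654)/3 = -0.397026
I_{2,1} = -0.326782 + (-0.326782 − (-0.240356))/3 = -0.355591
I_{2,2} = -0.355591 + (-0.355591 − (-0.397026))/15 = -0.352829

-0.3528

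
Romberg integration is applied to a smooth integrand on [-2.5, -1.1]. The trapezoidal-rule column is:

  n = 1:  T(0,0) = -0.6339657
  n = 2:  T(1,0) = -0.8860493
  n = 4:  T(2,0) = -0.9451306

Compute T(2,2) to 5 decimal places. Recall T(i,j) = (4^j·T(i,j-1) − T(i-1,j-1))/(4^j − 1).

-0.96447

Richardson extrapolation on the trapezoidal column (denominator 4−1=3):
T(1,1) = (4·(-0.8860493) − (-0.6339657)) / 3 = -0.9700772
T(2,1) = -0.9451306 + (-0.9451306 − (-0.8860493))/3 = -0.9648244
T(2,2) = -0.9648244 + (-0.9648244 − (-0.9700772))/15 = -0.9644742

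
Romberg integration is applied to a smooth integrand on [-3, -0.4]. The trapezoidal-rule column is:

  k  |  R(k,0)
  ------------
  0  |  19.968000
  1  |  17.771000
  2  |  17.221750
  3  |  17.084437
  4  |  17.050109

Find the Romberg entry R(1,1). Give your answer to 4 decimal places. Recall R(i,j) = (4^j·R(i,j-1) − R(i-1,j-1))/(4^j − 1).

17.0387

R(1,1) = 17.771000 + (17.771000 − 19.968000)/3 = 17.038667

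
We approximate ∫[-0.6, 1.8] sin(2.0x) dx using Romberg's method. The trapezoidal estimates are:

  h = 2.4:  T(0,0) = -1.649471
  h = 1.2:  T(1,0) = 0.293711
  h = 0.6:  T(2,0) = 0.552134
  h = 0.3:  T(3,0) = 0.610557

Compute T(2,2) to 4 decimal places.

Richardson extrapolation on the trapezoidal column (denominator 4−1=3):
T(1,1) = 0.293711 + (0.293711 − (-1.649471))/3 = 0.941438
T(2,1) = 0.552134 + (0.552134 − 0.293711)/3 = 0.638275
T(2,2) = 0.638275 + (0.638275 − 0.941438)/15 = 0.618064
(Column j=1 coincides with Simpson's rule on the same nodes.)

0.6181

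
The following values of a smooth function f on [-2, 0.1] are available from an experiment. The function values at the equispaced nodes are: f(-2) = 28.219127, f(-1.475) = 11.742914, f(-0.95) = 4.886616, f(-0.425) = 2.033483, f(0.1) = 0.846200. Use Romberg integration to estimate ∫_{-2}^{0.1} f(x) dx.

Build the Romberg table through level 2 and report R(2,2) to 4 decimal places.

R(0,0) (trapezoid, 1 panel, h=2.1000): 30.518593
R(1,0) (trapezoid, 2 panels, h=1.0500): 20.390243
R(2,0) (trapezoid, 4 panels, h=0.5250): 17.427730
R(1,1) = 20.390243 + (20.390243 − 30.518593)/3 = 17.014126
R(2,1) = 17.427730 + (17.427730 − 20.390243)/3 = 16.440226
R(2,2) = 16.440226 + (16.440226 − 17.014126)/15 = 16.401966

16.4020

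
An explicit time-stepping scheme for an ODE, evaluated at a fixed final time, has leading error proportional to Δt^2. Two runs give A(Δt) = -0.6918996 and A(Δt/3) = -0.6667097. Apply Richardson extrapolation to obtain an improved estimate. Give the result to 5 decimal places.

The leading error scales as Δt^2; refining by a factor of 3 reduces it by 3^2 = 9.
Extrapolated value = (9·A(Δt/3) − A(Δt)) / (9 − 1)
= (9·(-0.6667097) − (-0.6918996)) / 8
= -5.3084877 / 8 = -0.6635610

-0.66356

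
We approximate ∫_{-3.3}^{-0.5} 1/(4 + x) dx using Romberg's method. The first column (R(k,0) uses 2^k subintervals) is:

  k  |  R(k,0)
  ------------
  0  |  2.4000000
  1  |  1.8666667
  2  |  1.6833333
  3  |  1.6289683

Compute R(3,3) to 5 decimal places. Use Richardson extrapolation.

R(1,1) = 1.8666667 + (1.8666667 − 2.4000000)/3 = 1.6888889
R(2,1) = (4·1.6833333 − 1.8666667) / 3 = 1.6222222
R(3,1) = (4·1.6289683 − 1.6833333) / 3 = 1.6108466
R(2,2) = 1.6222222 + (1.6222222 − 1.6888889)/15 = 1.6177778
R(3,2) = (16·1.6108466 − 1.6222222) / 15 = 1.6100882
R(3,3) = 1.6100882 + (1.6100882 − 1.6177778)/63 = 1.6099661

1.60997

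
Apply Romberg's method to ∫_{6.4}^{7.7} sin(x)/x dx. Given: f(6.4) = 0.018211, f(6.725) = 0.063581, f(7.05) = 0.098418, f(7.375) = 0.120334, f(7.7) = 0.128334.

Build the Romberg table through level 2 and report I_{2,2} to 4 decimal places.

0.1169

I_{0,0} (trapezoid, 1 panel, h=1.3000): 0.095254
I_{1,0} (trapezoid, 2 panels, h=0.6500): 0.111599
I_{2,0} (trapezoid, 4 panels, h=0.3250): 0.115572
I_{1,1} = 0.111599 + (0.111599 − 0.095254)/3 = 0.117047
I_{2,1} = 0.115572 + (0.115572 − 0.111599)/3 = 0.116896
I_{2,2} = 0.116896 + (0.116896 − 0.117047)/15 = 0.116886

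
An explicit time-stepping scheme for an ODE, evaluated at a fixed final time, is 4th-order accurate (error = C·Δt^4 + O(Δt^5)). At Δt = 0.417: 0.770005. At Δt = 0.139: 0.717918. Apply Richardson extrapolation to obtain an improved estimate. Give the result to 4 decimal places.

The leading error scales as Δt^4; refining by a factor of 3 reduces it by 3^4 = 81.
Extrapolated value = (81·A(Δt/3) − A(Δt)) / (81 − 1)
= (81·0.717918 − 0.770005) / 80
= 57.381353 / 80 = 0.717267

0.7173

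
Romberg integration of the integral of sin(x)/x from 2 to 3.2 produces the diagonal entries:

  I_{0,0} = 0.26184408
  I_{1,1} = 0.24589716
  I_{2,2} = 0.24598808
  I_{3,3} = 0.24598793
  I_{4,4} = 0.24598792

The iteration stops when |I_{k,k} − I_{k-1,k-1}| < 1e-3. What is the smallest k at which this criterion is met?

k = 2

|I_{1,1} − I_{0,0}| = 0.01594692 ≥ 1e-3
|I_{2,2} − I_{1,1}| = 0.00009092 < 1e-3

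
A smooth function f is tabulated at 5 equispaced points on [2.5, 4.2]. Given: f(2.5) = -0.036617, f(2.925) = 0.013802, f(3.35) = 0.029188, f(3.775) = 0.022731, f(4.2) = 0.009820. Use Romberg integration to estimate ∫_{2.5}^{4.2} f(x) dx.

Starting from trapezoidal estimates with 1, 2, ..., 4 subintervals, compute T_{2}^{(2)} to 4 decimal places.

T_{0}^{(0)} (trapezoid, 1 panel, h=1.7000): -0.022777
T_{1}^{(0)} (trapezoid, 2 panels, h=0.8500): 0.013421
T_{2}^{(0)} (trapezoid, 4 panels, h=0.4250): 0.022237
T_{1}^{(1)} = 0.013421 + (0.013421 − (-0.022777))/3 = 0.025487
T_{2}^{(1)} = 0.022237 + (0.022237 − 0.013421)/3 = 0.025176
T_{2}^{(2)} = 0.025176 + (0.025176 − 0.025487)/15 = 0.025155

0.0252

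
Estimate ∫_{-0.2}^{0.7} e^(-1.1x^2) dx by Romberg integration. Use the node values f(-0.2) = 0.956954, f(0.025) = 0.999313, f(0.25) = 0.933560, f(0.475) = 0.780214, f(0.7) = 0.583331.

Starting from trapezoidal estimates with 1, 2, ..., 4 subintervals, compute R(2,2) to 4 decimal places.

0.7893

R(0,0) (trapezoid, 1 panel, h=0.9000): 0.693128
R(1,0) (trapezoid, 2 panels, h=0.4500): 0.766666
R(2,0) (trapezoid, 4 panels, h=0.2250): 0.783727
R(1,1) = 0.766666 + (0.766666 − 0.693128)/3 = 0.791179
R(2,1) = 0.783727 + (0.783727 − 0.766666)/3 = 0.789414
R(2,2) = 0.789414 + (0.789414 − 0.791179)/15 = 0.789296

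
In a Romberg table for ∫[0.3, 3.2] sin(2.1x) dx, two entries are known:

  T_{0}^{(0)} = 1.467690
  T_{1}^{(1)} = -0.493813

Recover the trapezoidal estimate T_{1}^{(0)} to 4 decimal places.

From T_{1}^{(1)} = (4·T_{1}^{(0)} − T_{0}^{(0)})/3, solve for T_{1}^{(0)}:
4·T_{1}^{(0)} = 3·(-0.493813) + 1.467690 = -0.013749
T_{1}^{(0)} = -0.003437

-0.0034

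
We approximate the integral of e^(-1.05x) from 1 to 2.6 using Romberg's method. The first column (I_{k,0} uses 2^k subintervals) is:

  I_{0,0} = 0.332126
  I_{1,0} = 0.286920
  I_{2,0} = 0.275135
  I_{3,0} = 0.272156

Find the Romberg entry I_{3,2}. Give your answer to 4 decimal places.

I_{2,1} = 0.275135 + (0.275135 − 0.286920)/3 = 0.271207
I_{3,1} = 0.272156 + (0.272156 − 0.275135)/3 = 0.271163
I_{3,2} = 0.271163 + (0.271163 − 0.271207)/15 = 0.271160

0.2712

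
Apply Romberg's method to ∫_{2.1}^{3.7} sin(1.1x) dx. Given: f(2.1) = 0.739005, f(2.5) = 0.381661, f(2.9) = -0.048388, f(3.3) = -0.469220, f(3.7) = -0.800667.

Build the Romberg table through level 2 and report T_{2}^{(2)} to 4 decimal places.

T_{0}^{(0)} (trapezoid, 1 panel, h=1.6000): -0.049330
T_{1}^{(0)} (trapezoid, 2 panels, h=0.8000): -0.063375
T_{2}^{(0)} (trapezoid, 4 panels, h=0.4000): -0.066711
T_{1}^{(1)} = -0.063375 + (-0.063375 − (-0.049330))/3 = -0.068057
T_{2}^{(1)} = -0.066711 + (-0.066711 − (-0.063375))/3 = -0.067823
T_{2}^{(2)} = -0.067823 + (-0.067823 − (-0.068057))/15 = -0.067807

-0.0678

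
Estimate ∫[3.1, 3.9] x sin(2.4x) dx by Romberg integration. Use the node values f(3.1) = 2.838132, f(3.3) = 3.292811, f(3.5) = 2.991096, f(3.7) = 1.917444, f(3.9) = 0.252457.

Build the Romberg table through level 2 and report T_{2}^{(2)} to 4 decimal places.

1.9934

T_{0}^{(0)} (trapezoid, 1 panel, h=0.8000): 1.236236
T_{1}^{(0)} (trapezoid, 2 panels, h=0.4000): 1.814556
T_{2}^{(0)} (trapezoid, 4 panels, h=0.2000): 1.949329
T_{1}^{(1)} = 1.814556 + (1.814556 − 1.236236)/3 = 2.007329
T_{2}^{(1)} = 1.949329 + (1.949329 − 1.814556)/3 = 1.994253
T_{2}^{(2)} = 1.994253 + (1.994253 − 2.007329)/15 = 1.993381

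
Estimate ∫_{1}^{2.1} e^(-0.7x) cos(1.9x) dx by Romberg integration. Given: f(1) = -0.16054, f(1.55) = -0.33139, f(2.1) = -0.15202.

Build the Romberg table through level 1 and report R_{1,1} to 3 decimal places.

-0.300

R_{0,0} (trapezoid, 1 panel, h=1.1000): -0.17191
R_{1,0} (trapezoid, 2 panels, h=0.5500): -0.26822
R_{1,1} = -0.26822 + (-0.26822 − (-0.17191))/3 = -0.30032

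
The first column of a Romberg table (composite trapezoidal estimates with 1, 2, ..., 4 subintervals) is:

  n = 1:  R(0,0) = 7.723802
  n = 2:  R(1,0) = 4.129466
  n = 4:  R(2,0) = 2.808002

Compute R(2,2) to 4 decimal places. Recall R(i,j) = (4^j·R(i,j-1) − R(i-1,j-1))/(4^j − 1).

2.3299

R(1,1) = (4·4.129466 − 7.723802) / 3 = 2.931354
R(2,1) = (4·2.808002 − 4.129466) / 3 = 2.367514
R(2,2) = 2.367514 + (2.367514 − 2.931354)/15 = 2.329925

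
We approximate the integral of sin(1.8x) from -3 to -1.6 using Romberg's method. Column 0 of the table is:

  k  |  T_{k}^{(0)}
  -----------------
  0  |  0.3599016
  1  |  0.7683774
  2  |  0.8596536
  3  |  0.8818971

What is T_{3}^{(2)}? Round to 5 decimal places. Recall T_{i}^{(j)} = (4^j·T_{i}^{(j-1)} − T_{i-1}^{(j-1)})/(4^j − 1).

Richardson extrapolation on the trapezoidal column (denominator 4−1=3):
T_{2}^{(1)} = (4·0.8596536 − 0.7683774) / 3 = 0.8900790
T_{3}^{(1)} = (4·0.8818971 − 0.8596536) / 3 = 0.8893116
T_{3}^{(2)} = (16·0.8893116 − 0.8900790) / 15 = 0.8892604
(Column j=1 coincides with Simpson's rule on the same nodes.)

0.88926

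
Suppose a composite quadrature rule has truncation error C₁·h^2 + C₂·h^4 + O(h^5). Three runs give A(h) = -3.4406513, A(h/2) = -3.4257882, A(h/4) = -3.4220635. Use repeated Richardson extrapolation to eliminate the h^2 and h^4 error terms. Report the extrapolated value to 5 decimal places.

First eliminate the h^2 term (factor 2^2 = 4):
  B₁ = (4·(-3.4257882) − (-3.4406513))/3 = -3.4208338
  B₂ = (4·(-3.4220635) − (-3.4257882))/3 = -3.4208219
Then eliminate the h^4 term (factor 2^4 = 16):
  (16·(-3.4208219) − (-3.4208338))/15 = -3.4208211

-3.42082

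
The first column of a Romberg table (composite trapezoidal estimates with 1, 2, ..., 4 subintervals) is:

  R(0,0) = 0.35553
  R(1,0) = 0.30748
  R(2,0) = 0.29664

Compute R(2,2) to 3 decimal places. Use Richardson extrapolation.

0.293

Richardson extrapolation on the trapezoidal column (denominator 4−1=3):
R(1,1) = (4·0.30748 − 0.35553) / 3 = 0.29146
R(2,1) = (4·0.29664 − 0.30748) / 3 = 0.29303
R(2,2) = 0.29303 + (0.29303 − 0.29146)/15 = 0.29313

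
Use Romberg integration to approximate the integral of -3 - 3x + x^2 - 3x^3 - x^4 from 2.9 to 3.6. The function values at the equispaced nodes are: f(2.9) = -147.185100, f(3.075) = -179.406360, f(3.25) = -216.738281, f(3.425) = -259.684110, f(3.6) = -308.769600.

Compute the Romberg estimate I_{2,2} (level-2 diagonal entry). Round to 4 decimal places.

I_{0,0} (trapezoid, 1 panel, h=0.7000): -159.584145
I_{1,0} (trapezoid, 2 panels, h=0.3500): -155.650471
I_{2,0} (trapezoid, 4 panels, h=0.1750): -154.666068
I_{1,1} = -155.650471 + (-155.650471 − (-159.584145))/3 = -154.339246
I_{2,1} = -154.666068 + (-154.666068 − (-155.650471))/3 = -154.337934
I_{2,2} = -154.337934 + (-154.337934 − (-154.339246))/15 = -154.337847

-154.3378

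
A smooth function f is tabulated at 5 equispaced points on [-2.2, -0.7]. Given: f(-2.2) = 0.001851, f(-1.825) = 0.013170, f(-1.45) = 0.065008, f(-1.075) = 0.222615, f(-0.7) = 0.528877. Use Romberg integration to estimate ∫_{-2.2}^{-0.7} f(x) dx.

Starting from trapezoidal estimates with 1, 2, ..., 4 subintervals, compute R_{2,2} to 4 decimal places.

R_{0,0} (trapezoid, 1 panel, h=1.5000): 0.398046
R_{1,0} (trapezoid, 2 panels, h=0.7500): 0.247779
R_{2,0} (trapezoid, 4 panels, h=0.3750): 0.212309
R_{1,1} = 0.247779 + (0.247779 − 0.398046)/3 = 0.197690
R_{2,1} = 0.212309 + (0.212309 − 0.247779)/3 = 0.200486
R_{2,2} = 0.200486 + (0.200486 − 0.197690)/15 = 0.200672

0.2007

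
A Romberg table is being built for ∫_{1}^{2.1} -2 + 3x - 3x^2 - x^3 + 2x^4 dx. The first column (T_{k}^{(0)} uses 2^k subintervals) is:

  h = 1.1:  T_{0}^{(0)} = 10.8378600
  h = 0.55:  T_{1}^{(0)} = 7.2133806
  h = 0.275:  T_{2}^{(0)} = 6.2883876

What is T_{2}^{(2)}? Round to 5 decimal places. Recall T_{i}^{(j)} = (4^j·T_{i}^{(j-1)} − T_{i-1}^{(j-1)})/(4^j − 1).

5.97838

T_{1}^{(1)} = (4·7.2133806 − 10.8378600) / 3 = 6.0052208
T_{2}^{(1)} = 6.2883876 + (6.2883876 − 7.2133806)/3 = 5.9800566
T_{2}^{(2)} = (16·5.9800566 − 6.0052208) / 15 = 5.9783790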